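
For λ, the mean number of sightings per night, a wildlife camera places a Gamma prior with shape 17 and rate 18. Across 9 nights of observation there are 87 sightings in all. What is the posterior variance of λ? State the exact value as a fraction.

Total count 87 over total exposure 9 nights.
Conjugate update: add total count to the shape and total exposure to the rate, giving Gamma(104, 27).
Posterior variance = α'/β'² = 104/729.

104/729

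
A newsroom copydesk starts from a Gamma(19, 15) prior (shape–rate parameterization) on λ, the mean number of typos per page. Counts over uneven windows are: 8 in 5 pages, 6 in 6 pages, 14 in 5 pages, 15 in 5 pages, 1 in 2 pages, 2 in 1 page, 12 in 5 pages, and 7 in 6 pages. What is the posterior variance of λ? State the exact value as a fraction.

Total count: 8 + 6 + 14 + 15 + 1 + 2 + 12 + 7 = 65.
Total exposure: 5 + 6 + 5 + 5 + 2 + 1 + 5 + 6 = 35 pages.
Posterior: α' = 19 + 65 = 84, β' = 15 + 35 = 50.
Posterior variance = α'/β'² = 84/2500 = 21/625.

21/625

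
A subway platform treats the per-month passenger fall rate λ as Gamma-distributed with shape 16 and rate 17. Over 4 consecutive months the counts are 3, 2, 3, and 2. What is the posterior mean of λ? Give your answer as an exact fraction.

26/21

Total count: 3 + 2 + 3 + 2 = 10.
Total exposure: 4 months.
Conjugate update: add total count to the shape and total exposure to the rate, giving Gamma(26, 21).
Posterior mean = α'/β' = 26/21.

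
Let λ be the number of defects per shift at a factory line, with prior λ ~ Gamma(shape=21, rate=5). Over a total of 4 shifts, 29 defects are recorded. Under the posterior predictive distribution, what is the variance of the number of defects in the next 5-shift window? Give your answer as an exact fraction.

3500/81

Total count 29 over total exposure 4 shifts.
The Gamma prior is conjugate for the Poisson rate, so λ | data ~ Gamma(21+29, 5+4) = Gamma(50, 9).
The posterior predictive for a window of length T is Negative Binomial with variance T·α'·(β'+T)/β'² = 5·50·14/81 = 3500/81.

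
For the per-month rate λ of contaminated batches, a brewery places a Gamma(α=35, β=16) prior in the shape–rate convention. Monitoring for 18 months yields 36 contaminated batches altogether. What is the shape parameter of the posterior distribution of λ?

71

Total count 36 over total exposure 18 months.
Posterior: α' = 35 + 36 = 71, β' = 16 + 18 = 34.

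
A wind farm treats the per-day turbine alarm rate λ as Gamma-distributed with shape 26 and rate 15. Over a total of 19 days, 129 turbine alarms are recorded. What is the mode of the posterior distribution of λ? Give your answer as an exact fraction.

77/17

Total count 129 over total exposure 19 days.
Conjugate update: add total count to the shape and total exposure to the rate, giving Gamma(155, 34).
Posterior mode = (α'−1)/β' = 154/34 = 77/17.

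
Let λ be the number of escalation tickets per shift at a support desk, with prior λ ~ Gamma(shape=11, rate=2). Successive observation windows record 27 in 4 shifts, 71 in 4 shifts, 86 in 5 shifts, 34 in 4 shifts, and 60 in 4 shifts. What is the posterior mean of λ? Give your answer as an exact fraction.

Total count: 27 + 71 + 86 + 34 + 60 = 278.
Total exposure: 4 + 4 + 5 + 4 + 4 = 21 shifts.
Conjugate update: add total count to the shape and total exposure to the rate, giving Gamma(289, 23).
Posterior mean = α'/β' = 289/23.

289/23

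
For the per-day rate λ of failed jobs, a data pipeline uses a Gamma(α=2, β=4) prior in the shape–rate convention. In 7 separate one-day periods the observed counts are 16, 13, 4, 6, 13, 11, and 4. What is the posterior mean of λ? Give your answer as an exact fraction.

69/11

Total count: 16 + 13 + 4 + 6 + 13 + 11 + 4 = 67.
Total exposure: 7 days.
Posterior: α' = 2 + 67 = 69, β' = 4 + 7 = 11.
Posterior mean = α'/β' = 69/11.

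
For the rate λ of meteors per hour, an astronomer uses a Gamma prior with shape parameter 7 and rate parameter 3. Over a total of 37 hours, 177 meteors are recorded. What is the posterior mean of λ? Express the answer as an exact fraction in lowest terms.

Total count 177 over total exposure 37 hours.
Posterior: α' = 7 + 177 = 184, β' = 3 + 37 = 40.
Posterior mean = α'/β' = 184/40 = 23/5.

23/5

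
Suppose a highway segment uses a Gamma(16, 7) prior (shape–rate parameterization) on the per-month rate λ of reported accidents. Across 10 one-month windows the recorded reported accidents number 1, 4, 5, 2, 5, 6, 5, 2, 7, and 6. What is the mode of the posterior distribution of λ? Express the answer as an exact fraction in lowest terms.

Total count: 1 + 4 + 5 + 2 + 5 + 6 + 5 + 2 + 7 + 6 = 43.
Total exposure: 10 months.
The Gamma prior is conjugate for the Poisson rate, so λ | data ~ Gamma(16+43, 7+10) = Gamma(59, 17).
Posterior mode = (α'−1)/β' = 58/17.

58/17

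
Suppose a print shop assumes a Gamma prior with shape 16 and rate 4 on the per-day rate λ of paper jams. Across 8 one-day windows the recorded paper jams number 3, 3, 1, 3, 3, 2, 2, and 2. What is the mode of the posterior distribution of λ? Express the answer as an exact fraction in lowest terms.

Total count: 3 + 3 + 1 + 3 + 3 + 2 + 2 + 2 = 19.
Total exposure: 8 days.
The Gamma prior is conjugate for the Poisson rate, so λ | data ~ Gamma(16+19, 4+8) = Gamma(35, 12).
Posterior mode = (α'−1)/β' = 34/12 = 17/6.

17/6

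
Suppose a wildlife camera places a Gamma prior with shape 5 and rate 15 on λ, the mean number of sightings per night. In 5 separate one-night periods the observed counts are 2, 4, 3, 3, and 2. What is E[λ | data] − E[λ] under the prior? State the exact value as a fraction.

37/60

Total count: 2 + 4 + 3 + 3 + 2 = 14.
Total exposure: 5 nights.
Gamma(α, β) with Poisson data over total exposure Σt gives posterior Gamma(α+Σx, β+Σt) = Gamma(19, 20).
Posterior mean = 19/20 = 19/20; prior mean = 5/15 = 1/3. Difference = 19/20 − 1/3 = 37/60.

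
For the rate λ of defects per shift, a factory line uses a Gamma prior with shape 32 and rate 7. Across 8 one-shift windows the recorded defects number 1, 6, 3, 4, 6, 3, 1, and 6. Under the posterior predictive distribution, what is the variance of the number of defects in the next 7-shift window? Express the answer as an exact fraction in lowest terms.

9548/225

Total count: 1 + 6 + 3 + 4 + 6 + 3 + 1 + 6 = 30.
Total exposure: 8 shifts.
By Gamma–Poisson conjugacy, the posterior is Gamma(α + Σx, β + Σt) = Gamma(32 + 30, 7 + 8) = Gamma(62, 15).
The posterior predictive for a window of length T is Negative Binomial with variance T·α'·(β'+T)/β'² = 7·62·22/225 = 9548/225.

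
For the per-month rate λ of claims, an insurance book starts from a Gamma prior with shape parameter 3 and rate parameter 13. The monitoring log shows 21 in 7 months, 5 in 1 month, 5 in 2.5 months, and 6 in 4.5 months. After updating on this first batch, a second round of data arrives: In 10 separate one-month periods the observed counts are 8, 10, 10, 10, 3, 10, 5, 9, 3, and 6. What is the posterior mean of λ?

3

Total count: 21 + 5 + 5 + 6 = 37.
Total exposure: 7 + 1 + 2.5 + 4.5 = 15 months.
After the first batch: Gamma(3 + 37, 13 + 15) = Gamma(40, 28).
Total count: 8 + 10 + 10 + 10 + 3 + 10 + 5 + 9 + 3 + 6 = 74.
Total exposure: 10 months.
After the second batch: Gamma(40 + 74, 28 + 10) = Gamma(114, 38).
Posterior mean = α'/β' = 114/38 = 3.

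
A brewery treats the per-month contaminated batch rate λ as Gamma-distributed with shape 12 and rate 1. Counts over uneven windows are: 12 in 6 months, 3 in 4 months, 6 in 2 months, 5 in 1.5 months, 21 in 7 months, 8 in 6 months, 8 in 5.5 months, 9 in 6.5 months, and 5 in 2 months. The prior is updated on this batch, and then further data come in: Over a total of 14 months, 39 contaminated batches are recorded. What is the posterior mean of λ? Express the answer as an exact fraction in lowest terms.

256/111

Total count: 12 + 3 + 6 + 5 + 21 + 8 + 8 + 9 + 5 = 77.
Total exposure: 6 + 4 + 2 + 1.5 + 7 + 6 + 5.5 + 6.5 + 2 = 40.5 months.
After the first batch: Gamma(12 + 77, 1 + 40.5) = Gamma(89, 83/2).
Total count 39 over total exposure 14 months.
After the second batch: Gamma(89 + 39, 83/2 + 14) = Gamma(128, 111/2).
Posterior mean = α'/β' = 128/(111/2) = 256/111.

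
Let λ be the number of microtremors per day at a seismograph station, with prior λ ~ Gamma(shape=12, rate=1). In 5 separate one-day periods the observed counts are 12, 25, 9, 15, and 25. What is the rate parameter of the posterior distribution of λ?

6

Total count: 12 + 25 + 9 + 15 + 25 = 86.
Total exposure: 5 days.
By Gamma–Poisson conjugacy, the posterior is Gamma(α + Σx, β + Σt) = Gamma(12 + 86, 1 + 5) = Gamma(98, 6).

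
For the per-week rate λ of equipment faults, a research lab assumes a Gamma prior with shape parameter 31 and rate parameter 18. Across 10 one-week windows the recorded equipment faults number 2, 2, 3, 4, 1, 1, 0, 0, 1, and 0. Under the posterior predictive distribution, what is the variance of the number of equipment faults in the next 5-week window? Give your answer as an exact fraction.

7425/784

Total count: 2 + 2 + 3 + 4 + 1 + 1 + 0 + 0 + 1 + 0 = 14.
Total exposure: 10 weeks.
The Gamma prior is conjugate for the Poisson rate, so λ | data ~ Gamma(31+14, 18+10) = Gamma(45, 28).
The posterior predictive for a window of length T is Negative Binomial with variance T·α'·(β'+T)/β'² = 5·45·33/784 = 7425/784.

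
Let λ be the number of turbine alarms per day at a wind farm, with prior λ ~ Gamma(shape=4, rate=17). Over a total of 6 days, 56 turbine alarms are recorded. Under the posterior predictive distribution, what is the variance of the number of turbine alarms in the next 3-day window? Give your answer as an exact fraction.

Total count 56 over total exposure 6 days.
The Gamma prior is conjugate for the Poisson rate, so λ | data ~ Gamma(4+56, 17+6) = Gamma(60, 23).
The posterior predictive for a window of length T is Negative Binomial with variance T·α'·(β'+T)/β'² = 3·60·26/529 = 4680/529.

4680/529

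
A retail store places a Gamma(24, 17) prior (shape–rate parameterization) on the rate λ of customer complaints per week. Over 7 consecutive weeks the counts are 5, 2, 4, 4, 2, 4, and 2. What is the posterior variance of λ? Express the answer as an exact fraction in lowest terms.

47/576

Total count: 5 + 2 + 4 + 4 + 2 + 4 + 2 = 23.
Total exposure: 7 weeks.
Conjugate update: add total count to the shape and total exposure to the rate, giving Gamma(47, 24).
Posterior variance = α'/β'² = 47/576.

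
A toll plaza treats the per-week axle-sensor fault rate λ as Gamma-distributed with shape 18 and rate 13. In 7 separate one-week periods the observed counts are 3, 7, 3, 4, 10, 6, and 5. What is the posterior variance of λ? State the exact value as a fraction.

Total count: 3 + 7 + 3 + 4 + 10 + 6 + 5 = 38.
Total exposure: 7 weeks.
By Gamma–Poisson conjugacy, the posterior is Gamma(α + Σx, β + Σt) = Gamma(18 + 38, 13 + 7) = Gamma(56, 20).
Posterior variance = α'/β'² = 56/400 = 7/50.

7/50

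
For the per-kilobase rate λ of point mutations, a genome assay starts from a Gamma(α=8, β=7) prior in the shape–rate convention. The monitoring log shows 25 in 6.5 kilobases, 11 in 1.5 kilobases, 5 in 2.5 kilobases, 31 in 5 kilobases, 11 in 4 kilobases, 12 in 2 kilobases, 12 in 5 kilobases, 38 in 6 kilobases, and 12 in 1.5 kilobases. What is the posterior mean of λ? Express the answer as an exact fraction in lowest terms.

Total count: 25 + 11 + 5 + 31 + 11 + 12 + 12 + 38 + 12 = 157.
Total exposure: 6.5 + 1.5 + 2.5 + 5 + 4 + 2 + 5 + 6 + 1.5 = 34 kilobases.
Posterior: α' = 8 + 157 = 165, β' = 7 + 34 = 41.
Posterior mean = α'/β' = 165/41.

165/41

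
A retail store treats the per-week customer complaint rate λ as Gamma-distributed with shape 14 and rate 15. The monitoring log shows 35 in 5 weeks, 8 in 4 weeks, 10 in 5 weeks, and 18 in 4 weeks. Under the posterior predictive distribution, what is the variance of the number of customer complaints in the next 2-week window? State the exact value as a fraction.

5950/1089

Total count: 35 + 8 + 10 + 18 = 71.
Total exposure: 5 + 4 + 5 + 4 = 18 weeks.
The Gamma prior is conjugate for the Poisson rate, so λ | data ~ Gamma(14+71, 15+18) = Gamma(85, 33).
The posterior predictive for a window of length T is Negative Binomial with variance T·α'·(β'+T)/β'² = 2·85·35/1089 = 5950/1089.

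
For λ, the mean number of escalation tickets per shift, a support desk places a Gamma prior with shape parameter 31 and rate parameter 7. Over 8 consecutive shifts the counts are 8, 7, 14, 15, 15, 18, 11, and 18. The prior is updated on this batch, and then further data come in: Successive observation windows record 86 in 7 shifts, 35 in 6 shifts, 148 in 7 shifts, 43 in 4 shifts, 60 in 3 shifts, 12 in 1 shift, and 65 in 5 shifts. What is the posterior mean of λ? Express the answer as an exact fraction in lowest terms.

293/24

Total count: 8 + 7 + 14 + 15 + 15 + 18 + 11 + 18 = 106.
Total exposure: 8 shifts.
After the first batch: Gamma(31 + 106, 7 + 8) = Gamma(137, 15).
Total count: 86 + 35 + 148 + 43 + 60 + 12 + 65 = 449.
Total exposure: 7 + 6 + 7 + 4 + 3 + 1 + 5 = 33 shifts.
After the second batch: Gamma(137 + 449, 15 + 33) = Gamma(586, 48).
Posterior mean = α'/β' = 586/48 = 293/24.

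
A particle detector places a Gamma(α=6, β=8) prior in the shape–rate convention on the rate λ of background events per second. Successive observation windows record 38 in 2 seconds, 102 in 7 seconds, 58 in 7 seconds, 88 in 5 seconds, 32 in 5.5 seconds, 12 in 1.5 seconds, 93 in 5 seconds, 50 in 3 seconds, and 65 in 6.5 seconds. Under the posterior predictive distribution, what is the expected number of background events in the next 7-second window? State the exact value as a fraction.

Total count: 38 + 102 + 58 + 88 + 32 + 12 + 93 + 50 + 65 = 538.
Total exposure: 2 + 7 + 7 + 5 + 5.5 + 1.5 + 5 + 3 + 6.5 = 42.5 seconds.
By Gamma–Poisson conjugacy, the posterior is Gamma(α + Σx, β + Σt) = Gamma(6 + 538, 8 + 42.5) = Gamma(544, 101/2).
Predictive mean over a 7-second window = T·E[λ|data] = 7·544/(101/2) = 7616/101.

7616/101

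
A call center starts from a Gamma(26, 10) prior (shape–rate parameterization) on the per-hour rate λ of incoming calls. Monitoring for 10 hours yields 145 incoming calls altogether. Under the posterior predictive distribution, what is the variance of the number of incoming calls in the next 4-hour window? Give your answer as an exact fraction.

Total count 145 over total exposure 10 hours.
Conjugate update: add total count to the shape and total exposure to the rate, giving Gamma(171, 20).
The posterior predictive for a window of length T is Negative Binomial with variance T·α'·(β'+T)/β'² = 4·171·24/400 = 1026/25.

1026/25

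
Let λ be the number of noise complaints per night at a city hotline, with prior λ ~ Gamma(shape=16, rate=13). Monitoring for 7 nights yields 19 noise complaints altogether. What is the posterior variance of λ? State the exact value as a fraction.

Total count 19 over total exposure 7 nights.
The Gamma prior is conjugate for the Poisson rate, so λ | data ~ Gamma(16+19, 13+7) = Gamma(35, 20).
Posterior variance = α'/β'² = 35/400 = 7/80.

7/80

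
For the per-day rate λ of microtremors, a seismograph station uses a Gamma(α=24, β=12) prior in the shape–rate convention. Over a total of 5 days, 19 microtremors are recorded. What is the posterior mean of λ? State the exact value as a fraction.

43/17

Total count 19 over total exposure 5 days.
Posterior: α' = 24 + 19 = 43, β' = 12 + 5 = 17.
Posterior mean = α'/β' = 43/17.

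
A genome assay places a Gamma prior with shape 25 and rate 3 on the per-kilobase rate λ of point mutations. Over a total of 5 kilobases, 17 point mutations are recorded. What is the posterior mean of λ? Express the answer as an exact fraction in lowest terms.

21/4

Total count 17 over total exposure 5 kilobases.
Posterior: α' = 25 + 17 = 42, β' = 3 + 5 = 8.
Posterior mean = α'/β' = 42/8 = 21/4.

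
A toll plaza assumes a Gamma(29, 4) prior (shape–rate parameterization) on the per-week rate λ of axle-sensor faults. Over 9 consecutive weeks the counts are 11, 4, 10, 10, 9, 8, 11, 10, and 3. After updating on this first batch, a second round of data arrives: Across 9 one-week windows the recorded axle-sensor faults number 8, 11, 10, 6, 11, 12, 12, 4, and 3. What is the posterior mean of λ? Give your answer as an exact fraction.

91/11

Total count: 11 + 4 + 10 + 10 + 9 + 8 + 11 + 10 + 3 = 76.
Total exposure: 9 weeks.
After the first batch: Gamma(29 + 76, 4 + 9) = Gamma(105, 13).
Total count: 8 + 11 + 10 + 6 + 11 + 12 + 12 + 4 + 3 = 77.
Total exposure: 9 weeks.
After the second batch: Gamma(105 + 77, 13 + 9) = Gamma(182, 22).
Posterior mean = α'/β' = 182/22 = 91/11.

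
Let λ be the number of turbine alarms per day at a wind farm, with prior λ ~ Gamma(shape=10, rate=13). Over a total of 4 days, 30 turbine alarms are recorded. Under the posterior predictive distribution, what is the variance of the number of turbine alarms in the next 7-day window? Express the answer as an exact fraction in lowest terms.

6720/289

Total count 30 over total exposure 4 days.
The Gamma prior is conjugate for the Poisson rate, so λ | data ~ Gamma(10+30, 13+4) = Gamma(40, 17).
The posterior predictive for a window of length T is Negative Binomial with variance T·α'·(β'+T)/β'² = 7·40·24/289 = 6720/289.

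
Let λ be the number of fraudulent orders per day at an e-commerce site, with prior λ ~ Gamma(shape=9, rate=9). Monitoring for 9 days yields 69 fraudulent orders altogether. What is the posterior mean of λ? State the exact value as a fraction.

Total count 69 over total exposure 9 days.
By Gamma–Poisson conjugacy, the posterior is Gamma(α + Σx, β + Σt) = Gamma(9 + 69, 9 + 9) = Gamma(78, 18).
Posterior mean = α'/β' = 78/18 = 13/3.

13/3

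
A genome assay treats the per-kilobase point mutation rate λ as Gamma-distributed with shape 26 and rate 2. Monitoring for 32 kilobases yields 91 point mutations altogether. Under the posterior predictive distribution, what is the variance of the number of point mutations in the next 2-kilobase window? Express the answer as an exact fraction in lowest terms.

2106/289

Total count 91 over total exposure 32 kilobases.
Conjugate update: add total count to the shape and total exposure to the rate, giving Gamma(117, 34).
The posterior predictive for a window of length T is Negative Binomial with variance T·α'·(β'+T)/β'² = 2·117·36/1156 = 2106/289.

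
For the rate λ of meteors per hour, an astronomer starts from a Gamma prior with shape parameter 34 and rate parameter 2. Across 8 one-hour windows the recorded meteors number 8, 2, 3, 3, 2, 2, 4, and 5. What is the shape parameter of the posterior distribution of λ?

Total count: 8 + 2 + 3 + 3 + 2 + 2 + 4 + 5 = 29.
Total exposure: 8 hours.
The Gamma prior is conjugate for the Poisson rate, so λ | data ~ Gamma(34+29, 2+8) = Gamma(63, 10).

63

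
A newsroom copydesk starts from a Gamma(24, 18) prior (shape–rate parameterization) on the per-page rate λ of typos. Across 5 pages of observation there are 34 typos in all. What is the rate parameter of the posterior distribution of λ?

23

Total count 34 over total exposure 5 pages.
Gamma(α, β) with Poisson data over total exposure Σt gives posterior Gamma(α+Σx, β+Σt) = Gamma(58, 23).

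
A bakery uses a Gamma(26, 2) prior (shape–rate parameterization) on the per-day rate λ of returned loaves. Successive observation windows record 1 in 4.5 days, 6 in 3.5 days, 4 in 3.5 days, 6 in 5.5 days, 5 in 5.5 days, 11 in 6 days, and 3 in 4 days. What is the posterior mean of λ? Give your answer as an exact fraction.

Total count: 1 + 6 + 4 + 6 + 5 + 11 + 3 = 36.
Total exposure: 4.5 + 3.5 + 3.5 + 5.5 + 5.5 + 6 + 4 = 32.5 days.
The Gamma prior is conjugate for the Poisson rate, so λ | data ~ Gamma(26+36, 2+32.5) = Gamma(62, 69/2).
Posterior mean = α'/β' = 62/(69/2) = 124/69.

124/69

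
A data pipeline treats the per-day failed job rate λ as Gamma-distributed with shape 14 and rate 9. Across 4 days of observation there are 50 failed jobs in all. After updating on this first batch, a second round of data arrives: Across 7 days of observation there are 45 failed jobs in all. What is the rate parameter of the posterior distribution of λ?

Total count 50 over total exposure 4 days.
After the first batch: Gamma(14 + 50, 9 + 4) = Gamma(64, 13).
Total count 45 over total exposure 7 days.
After the second batch: Gamma(64 + 45, 13 + 7) = Gamma(109, 20).

20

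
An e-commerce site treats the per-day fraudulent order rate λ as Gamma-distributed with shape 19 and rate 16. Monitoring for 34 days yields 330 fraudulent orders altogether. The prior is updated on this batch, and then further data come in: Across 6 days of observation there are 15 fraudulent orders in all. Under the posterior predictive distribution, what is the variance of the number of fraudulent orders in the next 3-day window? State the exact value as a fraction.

Total count 330 over total exposure 34 days.
After the first batch: Gamma(19 + 330, 16 + 34) = Gamma(349, 50).
Total count 15 over total exposure 6 days.
After the second batch: Gamma(349 + 15, 50 + 6) = Gamma(364, 56).
The posterior predictive for a window of length T is Negative Binomial with variance T·α'·(β'+T)/β'² = 3·364·59/3136 = 2301/112.

2301/112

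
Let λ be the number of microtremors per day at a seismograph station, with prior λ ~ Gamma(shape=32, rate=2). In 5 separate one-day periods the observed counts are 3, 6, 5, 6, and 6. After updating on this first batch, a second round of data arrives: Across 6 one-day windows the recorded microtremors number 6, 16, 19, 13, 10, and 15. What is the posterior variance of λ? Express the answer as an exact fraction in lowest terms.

137/169

Total count: 3 + 6 + 5 + 6 + 6 = 26.
Total exposure: 5 days.
After the first batch: Gamma(32 + 26, 2 + 5) = Gamma(58, 7).
Total count: 6 + 16 + 19 + 13 + 10 + 15 = 79.
Total exposure: 6 days.
After the second batch: Gamma(58 + 79, 7 + 6) = Gamma(137, 13).
Posterior variance = α'/β'² = 137/169.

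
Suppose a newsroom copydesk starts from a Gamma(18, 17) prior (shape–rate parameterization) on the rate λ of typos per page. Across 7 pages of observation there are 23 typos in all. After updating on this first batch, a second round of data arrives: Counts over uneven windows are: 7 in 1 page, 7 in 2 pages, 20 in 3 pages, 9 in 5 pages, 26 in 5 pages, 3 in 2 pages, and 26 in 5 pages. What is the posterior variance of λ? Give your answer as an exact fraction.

Total count 23 over total exposure 7 pages.
After the first batch: Gamma(18 + 23, 17 + 7) = Gamma(41, 24).
Total count: 7 + 7 + 20 + 9 + 26 + 3 + 26 = 98.
Total exposure: 1 + 2 + 3 + 5 + 5 + 2 + 5 = 23 pages.
After the second batch: Gamma(41 + 98, 24 + 23) = Gamma(139, 47).
Posterior variance = α'/β'² = 139/2209.

139/2209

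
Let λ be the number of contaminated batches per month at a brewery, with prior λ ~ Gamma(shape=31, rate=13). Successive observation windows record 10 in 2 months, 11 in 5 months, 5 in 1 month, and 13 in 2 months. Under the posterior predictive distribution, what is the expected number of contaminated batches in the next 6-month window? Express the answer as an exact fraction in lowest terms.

Total count: 10 + 11 + 5 + 13 = 39.
Total exposure: 2 + 5 + 1 + 2 = 10 months.
By Gamma–Poisson conjugacy, the posterior is Gamma(α + Σx, β + Σt) = Gamma(31 + 39, 13 + 10) = Gamma(70, 23).
Predictive mean over a 6-month window = T·E[λ|data] = 6·70/23 = 420/23.

420/23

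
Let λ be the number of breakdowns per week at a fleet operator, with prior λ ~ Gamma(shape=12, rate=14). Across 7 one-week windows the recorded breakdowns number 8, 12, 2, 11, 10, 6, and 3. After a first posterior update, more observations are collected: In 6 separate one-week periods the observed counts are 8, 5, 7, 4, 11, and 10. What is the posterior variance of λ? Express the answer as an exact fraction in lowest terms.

109/729

Total count: 8 + 12 + 2 + 11 + 10 + 6 + 3 = 52.
Total exposure: 7 weeks.
After the first batch: Gamma(12 + 52, 14 + 7) = Gamma(64, 21).
Total count: 8 + 5 + 7 + 4 + 11 + 10 = 45.
Total exposure: 6 weeks.
After the second batch: Gamma(64 + 45, 21 + 6) = Gamma(109, 27).
Posterior variance = α'/β'² = 109/729.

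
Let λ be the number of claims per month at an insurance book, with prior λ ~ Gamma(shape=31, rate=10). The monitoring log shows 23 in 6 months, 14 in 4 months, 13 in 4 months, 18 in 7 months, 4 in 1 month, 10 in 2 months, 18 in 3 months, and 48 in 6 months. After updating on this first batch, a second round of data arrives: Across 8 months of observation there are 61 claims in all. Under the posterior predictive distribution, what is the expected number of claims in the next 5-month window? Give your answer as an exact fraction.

400/17

Total count: 23 + 14 + 13 + 18 + 4 + 10 + 18 + 48 = 148.
Total exposure: 6 + 4 + 4 + 7 + 1 + 2 + 3 + 6 = 33 months.
After the first batch: Gamma(31 + 148, 10 + 33) = Gamma(179, 43).
Total count 61 over total exposure 8 months.
After the second batch: Gamma(179 + 61, 43 + 8) = Gamma(240, 51).
Predictive mean over a 5-month window = T·E[λ|data] = 5·240/51 = 400/17.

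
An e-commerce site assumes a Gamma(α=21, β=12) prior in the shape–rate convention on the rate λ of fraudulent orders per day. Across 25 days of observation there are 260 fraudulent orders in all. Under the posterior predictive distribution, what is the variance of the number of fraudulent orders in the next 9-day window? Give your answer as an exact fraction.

116334/1369

Total count 260 over total exposure 25 days.
By Gamma–Poisson conjugacy, the posterior is Gamma(α + Σx, β + Σt) = Gamma(21 + 260, 12 + 25) = Gamma(281, 37).
The posterior predictive for a window of length T is Negative Binomial with variance T·α'·(β'+T)/β'² = 9·281·46/1369 = 116334/1369.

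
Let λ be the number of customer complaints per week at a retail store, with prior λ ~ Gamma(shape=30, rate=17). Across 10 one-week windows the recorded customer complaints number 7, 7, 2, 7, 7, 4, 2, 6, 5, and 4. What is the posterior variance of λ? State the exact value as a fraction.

Total count: 7 + 7 + 2 + 7 + 7 + 4 + 2 + 6 + 5 + 4 = 51.
Total exposure: 10 weeks.
Posterior: α' = 30 + 51 = 81, β' = 17 + 10 = 27.
Posterior variance = α'/β'² = 81/729 = 1/9.

1/9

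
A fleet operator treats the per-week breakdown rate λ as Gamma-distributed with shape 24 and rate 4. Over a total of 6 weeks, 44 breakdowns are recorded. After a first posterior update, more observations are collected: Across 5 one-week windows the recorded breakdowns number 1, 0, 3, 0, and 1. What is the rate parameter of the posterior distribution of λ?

Total count 44 over total exposure 6 weeks.
After the first batch: Gamma(24 + 44, 4 + 6) = Gamma(68, 10).
Total count: 1 + 0 + 3 + 0 + 1 = 5.
Total exposure: 5 weeks.
After the second batch: Gamma(68 + 5, 10 + 5) = Gamma(73, 15).

15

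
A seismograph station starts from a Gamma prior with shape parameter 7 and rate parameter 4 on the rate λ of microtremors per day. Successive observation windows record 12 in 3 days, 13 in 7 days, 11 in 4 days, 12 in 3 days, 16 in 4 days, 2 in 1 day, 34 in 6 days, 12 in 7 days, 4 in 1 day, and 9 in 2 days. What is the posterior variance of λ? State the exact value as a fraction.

11/147

Total count: 12 + 13 + 11 + 12 + 16 + 2 + 34 + 12 + 4 + 9 = 125.
Total exposure: 3 + 7 + 4 + 3 + 4 + 1 + 6 + 7 + 1 + 2 = 38 days.
By Gamma–Poisson conjugacy, the posterior is Gamma(α + Σx, β + Σt) = Gamma(7 + 125, 4 + 38) = Gamma(132, 42).
Posterior variance = α'/β'² = 132/1764 = 11/147.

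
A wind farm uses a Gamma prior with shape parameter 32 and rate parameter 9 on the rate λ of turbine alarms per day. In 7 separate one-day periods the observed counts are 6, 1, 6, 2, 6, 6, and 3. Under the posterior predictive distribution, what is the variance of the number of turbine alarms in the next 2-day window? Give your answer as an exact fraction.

Total count: 6 + 1 + 6 + 2 + 6 + 6 + 3 = 30.
Total exposure: 7 days.
By Gamma–Poisson conjugacy, the posterior is Gamma(α + Σx, β + Σt) = Gamma(32 + 30, 9 + 7) = Gamma(62, 16).
The posterior predictive for a window of length T is Negative Binomial with variance T·α'·(β'+T)/β'² = 2·62·18/256 = 279/32.

279/32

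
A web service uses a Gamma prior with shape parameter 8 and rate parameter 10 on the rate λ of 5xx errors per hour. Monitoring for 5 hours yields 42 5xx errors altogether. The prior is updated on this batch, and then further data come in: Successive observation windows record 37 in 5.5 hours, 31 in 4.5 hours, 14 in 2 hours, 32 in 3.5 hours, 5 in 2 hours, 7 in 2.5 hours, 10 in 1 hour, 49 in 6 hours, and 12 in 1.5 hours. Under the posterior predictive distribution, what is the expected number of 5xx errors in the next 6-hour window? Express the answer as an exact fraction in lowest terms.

Total count 42 over total exposure 5 hours.
After the first batch: Gamma(8 + 42, 10 + 5) = Gamma(50, 15).
Total count: 37 + 31 + 14 + 32 + 5 + 7 + 10 + 49 + 12 = 197.
Total exposure: 5.5 + 4.5 + 2 + 3.5 + 2 + 2.5 + 1 + 6 + 1.5 = 28.5 hours.
After the second batch: Gamma(50 + 197, 15 + 28.5) = Gamma(247, 87/2).
Predictive mean over a 6-hour window = T·E[λ|data] = 6·247/(87/2) = 988/29.

988/29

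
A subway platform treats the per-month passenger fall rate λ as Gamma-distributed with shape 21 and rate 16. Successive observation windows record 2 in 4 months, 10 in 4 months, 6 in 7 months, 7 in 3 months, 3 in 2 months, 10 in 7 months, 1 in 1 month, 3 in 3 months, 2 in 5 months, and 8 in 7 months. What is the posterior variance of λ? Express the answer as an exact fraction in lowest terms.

73/3481

Total count: 2 + 10 + 6 + 7 + 3 + 10 + 1 + 3 + 2 + 8 = 52.
Total exposure: 4 + 4 + 7 + 3 + 2 + 7 + 1 + 3 + 5 + 7 = 43 months.
The Gamma prior is conjugate for the Poisson rate, so λ | data ~ Gamma(21+52, 16+43) = Gamma(73, 59).
Posterior variance = α'/β'² = 73/3481.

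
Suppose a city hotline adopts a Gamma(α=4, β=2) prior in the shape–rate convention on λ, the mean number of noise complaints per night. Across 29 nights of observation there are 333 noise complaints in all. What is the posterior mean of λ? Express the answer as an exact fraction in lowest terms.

Total count 333 over total exposure 29 nights.
By Gamma–Poisson conjugacy, the posterior is Gamma(α + Σx, β + Σt) = Gamma(4 + 333, 2 + 29) = Gamma(337, 31).
Posterior mean = α'/β' = 337/31.

337/31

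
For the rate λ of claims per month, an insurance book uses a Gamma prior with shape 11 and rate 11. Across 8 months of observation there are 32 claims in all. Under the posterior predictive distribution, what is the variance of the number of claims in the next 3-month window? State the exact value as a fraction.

Total count 32 over total exposure 8 months.
Posterior: α' = 11 + 32 = 43, β' = 11 + 8 = 19.
The posterior predictive for a window of length T is Negative Binomial with variance T·α'·(β'+T)/β'² = 3·43·22/361 = 2838/361.

2838/361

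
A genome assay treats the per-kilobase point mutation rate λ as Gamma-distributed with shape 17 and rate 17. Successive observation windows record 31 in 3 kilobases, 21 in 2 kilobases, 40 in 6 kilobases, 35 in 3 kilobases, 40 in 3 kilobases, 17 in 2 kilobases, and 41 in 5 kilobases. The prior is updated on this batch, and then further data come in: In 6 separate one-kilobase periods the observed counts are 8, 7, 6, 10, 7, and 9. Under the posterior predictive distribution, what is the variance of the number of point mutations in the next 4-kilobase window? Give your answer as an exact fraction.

58956/2209

Total count: 31 + 21 + 40 + 35 + 40 + 17 + 41 = 225.
Total exposure: 3 + 2 + 6 + 3 + 3 + 2 + 5 = 24 kilobases.
After the first batch: Gamma(17 + 225, 17 + 24) = Gamma(242, 41).
Total count: 8 + 7 + 6 + 10 + 7 + 9 = 47.
Total exposure: 6 kilobases.
After the second batch: Gamma(242 + 47, 41 + 6) = Gamma(289, 47).
The posterior predictive for a window of length T is Negative Binomial with variance T·α'·(β'+T)/β'² = 4·289·51/2209 = 58956/2209.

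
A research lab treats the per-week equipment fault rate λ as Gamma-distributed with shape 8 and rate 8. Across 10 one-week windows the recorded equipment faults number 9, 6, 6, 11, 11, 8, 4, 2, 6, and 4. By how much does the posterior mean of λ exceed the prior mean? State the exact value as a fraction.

Total count: 9 + 6 + 6 + 11 + 11 + 8 + 4 + 2 + 6 + 4 = 67.
Total exposure: 10 weeks.
Posterior: α' = 8 + 67 = 75, β' = 8 + 10 = 18.
Posterior mean = 75/18 = 25/6; prior mean = 8/8 = 1. Difference = 25/6 − 1 = 19/6.

19/6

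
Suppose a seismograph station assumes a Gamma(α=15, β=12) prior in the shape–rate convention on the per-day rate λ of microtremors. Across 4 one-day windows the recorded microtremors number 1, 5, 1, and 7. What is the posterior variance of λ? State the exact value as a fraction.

29/256

Total count: 1 + 5 + 1 + 7 = 14.
Total exposure: 4 days.
The Gamma prior is conjugate for the Poisson rate, so λ | data ~ Gamma(15+14, 12+4) = Gamma(29, 16).
Posterior variance = α'/β'² = 29/256.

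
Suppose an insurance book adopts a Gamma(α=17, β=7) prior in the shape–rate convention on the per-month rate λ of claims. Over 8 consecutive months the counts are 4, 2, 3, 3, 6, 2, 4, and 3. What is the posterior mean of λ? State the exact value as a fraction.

44/15

Total count: 4 + 2 + 3 + 3 + 6 + 2 + 4 + 3 = 27.
Total exposure: 8 months.
By Gamma–Poisson conjugacy, the posterior is Gamma(α + Σx, β + Σt) = Gamma(17 + 27, 7 + 8) = Gamma(44, 15).
Posterior mean = α'/β' = 44/15.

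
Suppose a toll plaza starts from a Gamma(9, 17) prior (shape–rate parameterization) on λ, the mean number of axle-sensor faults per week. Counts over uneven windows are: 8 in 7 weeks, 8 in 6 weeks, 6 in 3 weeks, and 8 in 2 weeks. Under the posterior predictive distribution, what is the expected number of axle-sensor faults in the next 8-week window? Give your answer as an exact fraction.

Total count: 8 + 8 + 6 + 8 = 30.
Total exposure: 7 + 6 + 3 + 2 = 18 weeks.
Posterior: α' = 9 + 30 = 39, β' = 17 + 18 = 35.
Predictive mean over an 8-week window = T·E[λ|data] = 8·39/35 = 312/35.

312/35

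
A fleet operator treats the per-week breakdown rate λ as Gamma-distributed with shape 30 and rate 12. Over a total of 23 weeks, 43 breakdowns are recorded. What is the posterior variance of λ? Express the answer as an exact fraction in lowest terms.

73/1225

Total count 43 over total exposure 23 weeks.
Gamma(α, β) with Poisson data over total exposure Σt gives posterior Gamma(α+Σx, β+Σt) = Gamma(73, 35).
Posterior variance = α'/β'² = 73/1225.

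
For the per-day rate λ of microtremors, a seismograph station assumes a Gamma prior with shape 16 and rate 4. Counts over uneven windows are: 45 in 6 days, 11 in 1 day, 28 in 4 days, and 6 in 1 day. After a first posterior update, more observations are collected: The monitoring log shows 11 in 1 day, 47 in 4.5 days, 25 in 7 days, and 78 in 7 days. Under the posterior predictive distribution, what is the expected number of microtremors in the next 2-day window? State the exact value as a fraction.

1068/71

Total count: 45 + 11 + 28 + 6 = 90.
Total exposure: 6 + 1 + 4 + 1 = 12 days.
After the first batch: Gamma(16 + 90, 4 + 12) = Gamma(106, 16).
Total count: 11 + 47 + 25 + 78 = 161.
Total exposure: 1 + 4.5 + 7 + 7 = 19.5 days.
After the second batch: Gamma(106 + 161, 16 + 19.5) = Gamma(267, 71/2).
Predictive mean over a 2-day window = T·E[λ|data] = 2·267/(71/2) = 1068/71.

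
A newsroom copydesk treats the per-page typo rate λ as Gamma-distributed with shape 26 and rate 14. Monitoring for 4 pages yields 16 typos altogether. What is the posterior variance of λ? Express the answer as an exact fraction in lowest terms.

Total count 16 over total exposure 4 pages.
Posterior: α' = 26 + 16 = 42, β' = 14 + 4 = 18.
Posterior variance = α'/β'² = 42/324 = 7/54.

7/54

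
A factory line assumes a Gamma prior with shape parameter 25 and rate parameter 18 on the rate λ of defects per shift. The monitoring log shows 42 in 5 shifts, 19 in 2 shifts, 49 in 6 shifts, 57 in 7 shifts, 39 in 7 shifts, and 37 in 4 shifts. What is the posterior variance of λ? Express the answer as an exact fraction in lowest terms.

Total count: 42 + 19 + 49 + 57 + 39 + 37 = 243.
Total exposure: 5 + 2 + 6 + 7 + 7 + 4 = 31 shifts.
The Gamma prior is conjugate for the Poisson rate, so λ | data ~ Gamma(25+243, 18+31) = Gamma(268, 49).
Posterior variance = α'/β'² = 268/2401.

268/2401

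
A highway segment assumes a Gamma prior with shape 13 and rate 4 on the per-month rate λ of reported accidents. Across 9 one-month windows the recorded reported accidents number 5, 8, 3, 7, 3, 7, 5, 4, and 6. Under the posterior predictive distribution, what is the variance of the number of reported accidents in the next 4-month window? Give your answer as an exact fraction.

Total count: 5 + 8 + 3 + 7 + 3 + 7 + 5 + 4 + 6 = 48.
Total exposure: 9 months.
Conjugate update: add total count to the shape and total exposure to the rate, giving Gamma(61, 13).
The posterior predictive for a window of length T is Negative Binomial with variance T·α'·(β'+T)/β'² = 4·61·17/169 = 4148/169.

4148/169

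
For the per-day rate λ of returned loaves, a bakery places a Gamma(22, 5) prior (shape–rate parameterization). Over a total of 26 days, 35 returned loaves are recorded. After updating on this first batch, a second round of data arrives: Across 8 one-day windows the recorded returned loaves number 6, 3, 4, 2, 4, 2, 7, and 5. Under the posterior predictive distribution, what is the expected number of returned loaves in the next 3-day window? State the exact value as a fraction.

Total count 35 over total exposure 26 days.
After the first batch: Gamma(22 + 35, 5 + 26) = Gamma(57, 31).
Total count: 6 + 3 + 4 + 2 + 4 + 2 + 7 + 5 = 33.
Total exposure: 8 days.
After the second batch: Gamma(57 + 33, 31 + 8) = Gamma(90, 39).
Predictive mean over a 3-day window = T·E[λ|data] = 3·90/39 = 90/13.

90/13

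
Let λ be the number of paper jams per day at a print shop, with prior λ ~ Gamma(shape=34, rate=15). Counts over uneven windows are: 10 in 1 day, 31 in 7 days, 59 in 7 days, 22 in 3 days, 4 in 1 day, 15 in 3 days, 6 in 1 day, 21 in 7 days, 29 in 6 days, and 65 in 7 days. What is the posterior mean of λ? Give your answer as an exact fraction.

Total count: 10 + 31 + 59 + 22 + 4 + 15 + 6 + 21 + 29 + 65 = 262.
Total exposure: 1 + 7 + 7 + 3 + 1 + 3 + 1 + 7 + 6 + 7 = 43 days.
Gamma(α, β) with Poisson data over total exposure Σt gives posterior Gamma(α+Σx, β+Σt) = Gamma(296, 58).
Posterior mean = α'/β' = 296/58 = 148/29.

148/29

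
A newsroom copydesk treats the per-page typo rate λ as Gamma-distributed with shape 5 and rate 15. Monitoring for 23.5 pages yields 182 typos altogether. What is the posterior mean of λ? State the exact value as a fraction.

34/7

Total count 182 over total exposure 23.5 pages.
The Gamma prior is conjugate for the Poisson rate, so λ | data ~ Gamma(5+182, 15+23.5) = Gamma(187, 77/2).
Posterior mean = α'/β' = 187/(77/2) = 34/7.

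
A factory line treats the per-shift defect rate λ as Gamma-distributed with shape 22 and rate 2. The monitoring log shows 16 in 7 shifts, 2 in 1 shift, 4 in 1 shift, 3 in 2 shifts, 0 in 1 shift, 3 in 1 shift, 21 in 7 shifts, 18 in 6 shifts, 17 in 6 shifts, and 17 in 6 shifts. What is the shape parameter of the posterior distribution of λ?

Total count: 16 + 2 + 4 + 3 + 0 + 3 + 21 + 18 + 17 + 17 = 101.
Total exposure: 7 + 1 + 1 + 2 + 1 + 1 + 7 + 6 + 6 + 6 = 38 shifts.
Conjugate update: add total count to the shape and total exposure to the rate, giving Gamma(123, 40).

123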